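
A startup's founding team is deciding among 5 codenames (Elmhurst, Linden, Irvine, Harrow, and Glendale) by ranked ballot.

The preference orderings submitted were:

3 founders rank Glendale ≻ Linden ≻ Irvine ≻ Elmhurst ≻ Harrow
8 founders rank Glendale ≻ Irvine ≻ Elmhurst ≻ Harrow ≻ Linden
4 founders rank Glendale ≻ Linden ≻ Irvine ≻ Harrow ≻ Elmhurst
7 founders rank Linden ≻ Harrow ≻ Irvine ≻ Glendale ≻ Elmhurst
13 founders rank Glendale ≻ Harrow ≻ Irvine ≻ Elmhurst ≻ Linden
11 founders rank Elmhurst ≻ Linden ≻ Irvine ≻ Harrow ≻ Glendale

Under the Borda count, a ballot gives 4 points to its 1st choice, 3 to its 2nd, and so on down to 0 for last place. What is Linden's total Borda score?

Borda scores:
  Elmhurst: 3·1 + 8·2 + 4·0 + 7·0 + 13·1 + 11·4 = 76
  Linden: 3·3 + 8·0 + 4·3 + 7·4 + 13·0 + 11·3 = 82
  Irvine: 3·2 + 8·3 + 4·2 + 7·2 + 13·2 + 11·2 = 100
  Harrow: 3·0 + 8·1 + 4·1 + 7·3 + 13·3 + 11·1 = 83
  Glendale: 3·4 + 8·4 + 4·4 + 7·1 + 13·4 + 11·0 = 119

82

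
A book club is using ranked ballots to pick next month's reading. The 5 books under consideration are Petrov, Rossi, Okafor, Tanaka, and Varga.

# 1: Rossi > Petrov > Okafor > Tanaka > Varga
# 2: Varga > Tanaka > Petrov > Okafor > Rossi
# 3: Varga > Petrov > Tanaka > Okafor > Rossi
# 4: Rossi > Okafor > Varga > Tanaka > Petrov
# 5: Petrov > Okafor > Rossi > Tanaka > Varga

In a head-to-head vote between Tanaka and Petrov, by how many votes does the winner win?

Ballots ranking Tanaka above Petrov: 2.
Ballots ranking Petrov above Tanaka: 3.
Petrov wins 3–2, a margin of 1.

1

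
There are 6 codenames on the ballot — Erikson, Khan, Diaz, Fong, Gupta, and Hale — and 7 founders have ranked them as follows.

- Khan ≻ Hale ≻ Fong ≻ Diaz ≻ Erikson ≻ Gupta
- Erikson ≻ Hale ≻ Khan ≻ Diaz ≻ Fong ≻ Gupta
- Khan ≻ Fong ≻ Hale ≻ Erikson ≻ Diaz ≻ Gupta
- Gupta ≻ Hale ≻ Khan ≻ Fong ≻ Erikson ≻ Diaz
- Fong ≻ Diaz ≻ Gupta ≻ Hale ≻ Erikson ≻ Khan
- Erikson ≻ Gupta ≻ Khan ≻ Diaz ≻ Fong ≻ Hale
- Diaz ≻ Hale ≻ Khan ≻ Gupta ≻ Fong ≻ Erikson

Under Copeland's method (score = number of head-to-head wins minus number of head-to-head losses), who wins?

Pairwise results:
  Erikson vs Khan: Khan wins 4–3.
  Erikson vs Diaz: Erikson wins 4–3.
  Erikson vs Fong: Fong wins 5–2.
  Erikson vs Gupta: Erikson wins 4–3.
  Erikson vs Hale: Hale wins 5–2.
  Khan vs Diaz: Khan wins 5–2.
  Khan vs Fong: Khan wins 6–1.
  Khan vs Gupta: Khan wins 4–3.
  Khan vs Hale: Hale wins 4–3.
  Diaz vs Fong: Fong wins 4–3.
  Diaz vs Gupta: Diaz wins 5–2.
  Diaz vs Hale: Hale wins 4–3.
  Fong vs Gupta: Fong wins 4–3.
  Fong vs Hale: Hale wins 4–3.
  Gupta vs Hale: Hale wins 4–3.
Copeland scores (wins − losses):
  Erikson: 2 − 3 = -1
  Khan: 4 − 1 = 3
  Diaz: 1 − 4 = -3
  Fong: 3 − 2 = 1
  Gupta: 0 − 5 = -5
  Hale: 5 − 0 = 5
Hale has the best Copeland score.

Hale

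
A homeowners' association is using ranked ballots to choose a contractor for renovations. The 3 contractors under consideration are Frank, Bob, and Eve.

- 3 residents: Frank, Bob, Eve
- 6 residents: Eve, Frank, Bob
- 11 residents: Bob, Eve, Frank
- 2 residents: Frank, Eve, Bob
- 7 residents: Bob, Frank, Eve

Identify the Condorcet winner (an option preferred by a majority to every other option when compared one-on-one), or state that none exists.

Head-to-head results (29 voters total):
Frank vs Bob: Bob wins 18–11.
Frank vs Eve: Eve wins 17–12.
Bob vs Eve: Bob wins 21–8.
Bob beats each rival — Frank (18–11), Eve (21–8) — so Bob is the Condorcet winner.

Bob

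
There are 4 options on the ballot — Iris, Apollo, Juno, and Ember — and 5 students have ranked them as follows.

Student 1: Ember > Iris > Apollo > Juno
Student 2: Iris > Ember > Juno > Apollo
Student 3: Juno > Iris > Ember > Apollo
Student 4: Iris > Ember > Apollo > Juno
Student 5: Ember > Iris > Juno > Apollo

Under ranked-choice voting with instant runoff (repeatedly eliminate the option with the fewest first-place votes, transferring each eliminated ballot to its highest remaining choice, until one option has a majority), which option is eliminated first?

Apollo

Round 1: Iris 2, Ember 2, Juno 1, Apollo 0. Apollo has the fewest and is eliminated.
Round 2: Iris 2, Ember 2, Juno 1. Juno has the fewest and is eliminated.
Round 3: Iris 3, Ember 2. Iris has a majority.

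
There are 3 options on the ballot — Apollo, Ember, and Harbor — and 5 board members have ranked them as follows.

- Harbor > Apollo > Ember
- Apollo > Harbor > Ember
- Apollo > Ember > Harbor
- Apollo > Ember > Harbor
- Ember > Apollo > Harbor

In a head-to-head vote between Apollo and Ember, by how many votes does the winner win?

Ballots ranking Apollo above Ember: 4.
Ballots ranking Ember above Apollo: 1.
Apollo wins 4–1, a margin of 3.

3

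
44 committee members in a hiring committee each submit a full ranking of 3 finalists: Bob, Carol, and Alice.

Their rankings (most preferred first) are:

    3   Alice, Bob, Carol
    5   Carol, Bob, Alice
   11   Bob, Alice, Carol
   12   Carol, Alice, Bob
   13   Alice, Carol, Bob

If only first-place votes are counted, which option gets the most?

First-place vote totals:
  Bob: 11
  Carol: 17
  Alice: 16
Carol has the most first-place votes.

Carol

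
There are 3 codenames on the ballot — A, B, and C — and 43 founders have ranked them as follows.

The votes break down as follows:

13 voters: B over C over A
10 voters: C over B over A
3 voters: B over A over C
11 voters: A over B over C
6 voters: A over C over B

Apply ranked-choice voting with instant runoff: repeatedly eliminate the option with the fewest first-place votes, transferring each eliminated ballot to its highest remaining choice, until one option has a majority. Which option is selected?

B

Round 1: A 17, B 16, C 10. C has the fewest and is eliminated.
Round 2: B 26, A 17. B has a majority.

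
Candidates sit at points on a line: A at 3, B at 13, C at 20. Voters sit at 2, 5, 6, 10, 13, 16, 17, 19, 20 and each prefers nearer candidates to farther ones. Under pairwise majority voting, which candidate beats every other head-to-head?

B

With single-peaked preferences on a line, the Condorcet winner is the candidate closest to the median voter.
The median voter (position 13) is closest to B at 13.
Check: B vs C — voters closer to B: 6 of 9.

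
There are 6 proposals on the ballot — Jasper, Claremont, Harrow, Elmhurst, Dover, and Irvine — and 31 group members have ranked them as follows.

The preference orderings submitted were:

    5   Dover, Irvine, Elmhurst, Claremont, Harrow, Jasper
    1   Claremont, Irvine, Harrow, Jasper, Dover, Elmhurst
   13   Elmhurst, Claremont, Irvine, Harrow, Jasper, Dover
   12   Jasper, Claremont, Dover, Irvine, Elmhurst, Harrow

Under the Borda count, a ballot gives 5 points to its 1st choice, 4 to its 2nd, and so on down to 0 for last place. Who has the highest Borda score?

Borda scores:
  Jasper: 5·0 + 2 + 13·1 + 12·5 = 75
  Claremont: 5·2 + 5 + 13·4 + 12·4 = 115
  Harrow: 5·1 + 3 + 13·2 + 12·0 = 34
  Elmhurst: 5·3 + 0 + 13·5 + 12·1 = 92
  Dover: 5·5 + 1 + 13·0 + 12·3 = 62
  Irvine: 5·4 + 4 + 13·3 + 12·2 = 87
Claremont has the highest total.

Claremont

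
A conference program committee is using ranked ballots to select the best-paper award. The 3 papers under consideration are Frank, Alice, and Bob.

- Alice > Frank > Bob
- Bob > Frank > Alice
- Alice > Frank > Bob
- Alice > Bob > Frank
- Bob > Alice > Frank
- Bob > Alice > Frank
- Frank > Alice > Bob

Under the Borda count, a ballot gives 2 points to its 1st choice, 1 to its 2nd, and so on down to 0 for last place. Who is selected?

Borda scores:
  Frank: 1 + 1 + 1 + 0 + 0 + 0 + 2 = 5
  Alice: 2 + 0 + 2 + 2 + 1 + 1 + 1 = 9
  Bob: 0 + 2 + 0 + 1 + 2 + 2 + 0 = 7
Alice has the highest total.

Alice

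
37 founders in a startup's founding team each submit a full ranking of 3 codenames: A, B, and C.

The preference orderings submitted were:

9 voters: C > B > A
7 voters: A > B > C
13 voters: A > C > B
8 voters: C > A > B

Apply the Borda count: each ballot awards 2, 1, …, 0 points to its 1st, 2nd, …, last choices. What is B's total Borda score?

16

Borda scores:
  A: 9·0 + 7·2 + 13·2 + 8·1 = 48
  B: 9·1 + 7·1 + 13·0 + 8·0 = 16
  C: 9·2 + 7·0 + 13·1 + 8·2 = 47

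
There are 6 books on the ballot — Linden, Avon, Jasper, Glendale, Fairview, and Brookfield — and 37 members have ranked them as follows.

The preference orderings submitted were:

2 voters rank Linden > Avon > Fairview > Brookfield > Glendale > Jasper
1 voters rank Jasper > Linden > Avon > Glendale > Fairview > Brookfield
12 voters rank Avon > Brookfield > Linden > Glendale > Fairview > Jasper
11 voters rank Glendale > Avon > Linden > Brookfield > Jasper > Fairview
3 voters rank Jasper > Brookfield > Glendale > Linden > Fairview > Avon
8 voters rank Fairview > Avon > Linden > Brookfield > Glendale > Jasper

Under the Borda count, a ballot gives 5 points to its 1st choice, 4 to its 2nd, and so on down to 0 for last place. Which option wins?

Borda scores:
  Linden: 2·5 + 4 + 12·3 + 11·3 + 3·2 + 8·3 = 113
  Avon: 2·4 + 3 + 12·5 + 11·4 + 3·0 + 8·4 = 147
  Jasper: 2·0 + 5 + 12·0 + 11·1 + 3·5 + 8·0 = 31
  Glendale: 2·1 + 2 + 12·2 + 11·5 + 3·3 + 8·1 = 100
  Fairview: 2·3 + 1 + 12·1 + 11·0 + 3·1 + 8·5 = 62
  Brookfield: 2·2 + 0 + 12·4 + 11·2 + 3·4 + 8·2 = 102
Avon has the highest total.

Avon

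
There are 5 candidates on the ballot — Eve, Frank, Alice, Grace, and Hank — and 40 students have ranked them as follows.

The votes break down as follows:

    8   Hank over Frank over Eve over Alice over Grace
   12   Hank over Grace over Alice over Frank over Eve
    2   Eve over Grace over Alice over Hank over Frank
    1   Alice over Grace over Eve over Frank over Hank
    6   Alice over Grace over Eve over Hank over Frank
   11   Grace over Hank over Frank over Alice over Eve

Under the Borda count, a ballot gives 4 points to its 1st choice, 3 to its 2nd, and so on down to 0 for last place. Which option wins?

Borda scores:
  Eve: 8·2 + 12·0 + 2·4 + 2 + 6·2 + 11·0 = 38
  Frank: 8·3 + 12·1 + 2·0 + 1 + 6·0 + 11·2 = 59
  Alice: 8·1 + 12·2 + 2·2 + 4 + 6·4 + 11·1 = 75
  Grace: 8·0 + 12·3 + 2·3 + 3 + 6·3 + 11·4 = 107
  Hank: 8·4 + 12·4 + 2·1 + 0 + 6·1 + 11·3 = 121
Hank has the highest total.

Hank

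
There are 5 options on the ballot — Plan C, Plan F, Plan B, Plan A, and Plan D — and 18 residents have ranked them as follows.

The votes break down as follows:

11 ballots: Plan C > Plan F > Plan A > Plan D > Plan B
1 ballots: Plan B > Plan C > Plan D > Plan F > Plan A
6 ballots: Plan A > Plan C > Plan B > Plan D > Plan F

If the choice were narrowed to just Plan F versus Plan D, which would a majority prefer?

Plan F

Ballots ranking Plan F above Plan D: 11.
Ballots ranking Plan D above Plan F: 1+6 = 7.
Plan F wins the head-to-head, 11–7.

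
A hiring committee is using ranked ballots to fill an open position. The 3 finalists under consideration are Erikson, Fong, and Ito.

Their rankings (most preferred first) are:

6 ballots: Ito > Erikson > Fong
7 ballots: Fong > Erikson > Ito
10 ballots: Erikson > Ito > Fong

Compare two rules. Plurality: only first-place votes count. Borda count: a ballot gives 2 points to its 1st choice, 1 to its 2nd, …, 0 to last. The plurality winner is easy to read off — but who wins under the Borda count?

Erikson

Plurality first-place counts: Erikson 10, Fong 7, Ito 6 → Erikson.
Borda totals: Erikson 33, Fong 14, Ito 22 → Erikson.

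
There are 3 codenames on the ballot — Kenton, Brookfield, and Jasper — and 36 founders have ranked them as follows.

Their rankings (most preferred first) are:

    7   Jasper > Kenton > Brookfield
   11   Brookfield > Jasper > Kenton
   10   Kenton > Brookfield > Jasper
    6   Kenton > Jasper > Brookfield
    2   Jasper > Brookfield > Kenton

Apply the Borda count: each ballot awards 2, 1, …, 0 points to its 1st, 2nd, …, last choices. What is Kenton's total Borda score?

Borda scores:
  Kenton: 7·1 + 11·0 + 10·2 + 6·2 + 2·0 = 39
  Brookfield: 7·0 + 11·2 + 10·1 + 6·0 + 2·1 = 34
  Jasper: 7·2 + 11·1 + 10·0 + 6·1 + 2·2 = 35

39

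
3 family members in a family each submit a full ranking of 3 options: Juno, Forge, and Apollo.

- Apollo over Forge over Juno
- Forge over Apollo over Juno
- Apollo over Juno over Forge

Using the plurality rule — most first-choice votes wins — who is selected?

First-place vote totals:
  Juno: 0
  Forge: 1
  Apollo: 2
Apollo has the most first-place votes.

Apollo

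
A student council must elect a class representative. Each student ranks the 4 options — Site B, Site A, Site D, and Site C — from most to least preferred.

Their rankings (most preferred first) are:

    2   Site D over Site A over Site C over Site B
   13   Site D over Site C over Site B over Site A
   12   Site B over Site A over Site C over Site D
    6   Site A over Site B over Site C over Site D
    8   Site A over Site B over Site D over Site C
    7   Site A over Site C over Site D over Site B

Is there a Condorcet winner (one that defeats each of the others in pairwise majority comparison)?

Head-to-head results (48 voters total):
Site B vs Site A: Site B wins 25–23.
Site B vs Site D: Site B wins 26–22.
Site B vs Site C: Site B wins 26–22.
Site A vs Site D: Site A wins 33–15.
Site A vs Site C: Site A wins 35–13.
Site D vs Site C: Site C wins 25–23.
Site B beats each rival — Site A (25–23), Site D (26–22), Site C (26–22) — so Site B is the Condorcet winner.

Yes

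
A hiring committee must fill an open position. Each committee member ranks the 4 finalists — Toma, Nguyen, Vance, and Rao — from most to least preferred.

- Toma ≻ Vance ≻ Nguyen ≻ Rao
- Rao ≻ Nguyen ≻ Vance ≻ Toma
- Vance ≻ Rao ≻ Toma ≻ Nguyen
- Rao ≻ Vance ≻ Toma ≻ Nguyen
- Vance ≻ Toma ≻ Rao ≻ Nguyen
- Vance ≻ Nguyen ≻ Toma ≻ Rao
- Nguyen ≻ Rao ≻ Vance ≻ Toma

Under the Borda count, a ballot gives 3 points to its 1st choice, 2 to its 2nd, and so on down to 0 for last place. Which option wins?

Borda scores:
  Toma: 3 + 0 + 1 + 1 + 2 + 1 + 0 = 8
  Nguyen: 1 + 2 + 0 + 0 + 0 + 2 + 3 = 8
  Vance: 2 + 1 + 3 + 2 + 3 + 3 + 1 = 15
  Rao: 0 + 3 + 2 + 3 + 1 + 0 + 2 = 11
Vance has the highest total.

Vance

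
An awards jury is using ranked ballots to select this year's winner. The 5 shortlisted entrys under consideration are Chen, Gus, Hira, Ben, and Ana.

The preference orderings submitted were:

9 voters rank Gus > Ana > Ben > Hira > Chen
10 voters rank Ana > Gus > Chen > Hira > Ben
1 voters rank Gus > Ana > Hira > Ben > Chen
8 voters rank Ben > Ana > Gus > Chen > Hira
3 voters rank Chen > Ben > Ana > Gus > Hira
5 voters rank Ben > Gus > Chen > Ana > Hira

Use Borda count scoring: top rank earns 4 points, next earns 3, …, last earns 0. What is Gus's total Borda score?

104

Borda scores:
  Chen: 9·0 + 10·2 + 0 + 8·1 + 3·4 + 5·2 = 50
  Gus: 9·4 + 10·3 + 4 + 8·2 + 3·1 + 5·3 = 104
  Hira: 9·1 + 10·1 + 2 + 8·0 + 3·0 + 5·0 = 21
  Ben: 9·2 + 10·0 + 1 + 8·4 + 3·3 + 5·4 = 80
  Ana: 9·3 + 10·4 + 3 + 8·3 + 3·2 + 5·1 = 105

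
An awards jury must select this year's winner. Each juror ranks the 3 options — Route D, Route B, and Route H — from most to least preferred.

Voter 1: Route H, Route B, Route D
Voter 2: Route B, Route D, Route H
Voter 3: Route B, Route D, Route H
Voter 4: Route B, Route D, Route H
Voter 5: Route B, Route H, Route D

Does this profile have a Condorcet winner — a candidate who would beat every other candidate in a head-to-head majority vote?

Yes

Head-to-head results (5 voters total):
Route D vs Route B: Route B wins 5–0.
Route D vs Route H: Route D wins 3–2.
Route B vs Route H: Route B wins 4–1.
Route B beats each rival — Route D (5–0), Route H (4–1) — so Route B is the Condorcet winner.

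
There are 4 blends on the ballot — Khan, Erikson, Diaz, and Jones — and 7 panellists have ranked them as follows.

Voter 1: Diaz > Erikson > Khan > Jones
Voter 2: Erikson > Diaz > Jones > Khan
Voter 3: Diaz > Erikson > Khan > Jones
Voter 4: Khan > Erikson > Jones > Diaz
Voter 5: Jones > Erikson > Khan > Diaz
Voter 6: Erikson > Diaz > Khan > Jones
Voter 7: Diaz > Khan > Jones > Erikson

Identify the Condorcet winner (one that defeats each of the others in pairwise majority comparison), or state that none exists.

Head-to-head results (7 voters total):
Khan vs Erikson: Erikson wins 5–2.
Khan vs Diaz: Diaz wins 5–2.
Khan vs Jones: Khan wins 5–2.
Erikson vs Diaz: Erikson wins 4–3.
Erikson vs Jones: Erikson wins 5–2.
Diaz vs Jones: Diaz wins 5–2.
Erikson beats each rival — Khan (5–2), Diaz (4–3), Jones (5–2) — so Erikson is the Condorcet winner.

Erikson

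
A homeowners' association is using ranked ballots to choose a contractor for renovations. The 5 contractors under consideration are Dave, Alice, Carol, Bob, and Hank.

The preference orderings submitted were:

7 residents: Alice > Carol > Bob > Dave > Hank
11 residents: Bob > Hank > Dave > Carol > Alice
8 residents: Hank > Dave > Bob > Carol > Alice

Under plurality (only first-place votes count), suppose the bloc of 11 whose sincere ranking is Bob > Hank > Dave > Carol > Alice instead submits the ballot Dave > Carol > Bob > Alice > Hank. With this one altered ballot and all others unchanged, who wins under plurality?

Dave

First-place totals with the altered ballot: Dave 11, Alice 7, Carol 0, Bob 0, Hank 8.
The switch changes the winner from Bob to Dave.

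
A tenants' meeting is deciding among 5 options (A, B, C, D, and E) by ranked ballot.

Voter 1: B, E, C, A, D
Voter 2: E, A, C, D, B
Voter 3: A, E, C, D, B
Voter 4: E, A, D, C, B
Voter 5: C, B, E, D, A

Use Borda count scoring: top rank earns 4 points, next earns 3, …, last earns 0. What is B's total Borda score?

7

Borda scores:
  A: 1 + 3 + 4 + 3 + 0 = 11
  B: 4 + 0 + 0 + 0 + 3 = 7
  C: 2 + 2 + 2 + 1 + 4 = 11
  D: 0 + 1 + 1 + 2 + 1 = 5
  E: 3 + 4 + 3 + 4 + 2 = 16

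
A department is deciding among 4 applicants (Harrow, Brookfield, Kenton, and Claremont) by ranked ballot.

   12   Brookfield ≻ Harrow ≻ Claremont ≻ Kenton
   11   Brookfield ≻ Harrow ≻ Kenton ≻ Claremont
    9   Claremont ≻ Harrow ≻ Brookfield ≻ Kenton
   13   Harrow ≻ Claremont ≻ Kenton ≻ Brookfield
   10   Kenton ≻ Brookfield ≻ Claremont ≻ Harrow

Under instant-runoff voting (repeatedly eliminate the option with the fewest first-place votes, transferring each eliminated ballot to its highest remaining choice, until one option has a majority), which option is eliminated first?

Claremont

Round 1: Brookfield 23, Harrow 13, Kenton 10, Claremont 9. Claremont has the fewest and is eliminated.
Round 2: Brookfield 23, Harrow 22, Kenton 10. Kenton has the fewest and is eliminated.
Round 3: Brookfield 33, Harrow 22. Brookfield has a majority.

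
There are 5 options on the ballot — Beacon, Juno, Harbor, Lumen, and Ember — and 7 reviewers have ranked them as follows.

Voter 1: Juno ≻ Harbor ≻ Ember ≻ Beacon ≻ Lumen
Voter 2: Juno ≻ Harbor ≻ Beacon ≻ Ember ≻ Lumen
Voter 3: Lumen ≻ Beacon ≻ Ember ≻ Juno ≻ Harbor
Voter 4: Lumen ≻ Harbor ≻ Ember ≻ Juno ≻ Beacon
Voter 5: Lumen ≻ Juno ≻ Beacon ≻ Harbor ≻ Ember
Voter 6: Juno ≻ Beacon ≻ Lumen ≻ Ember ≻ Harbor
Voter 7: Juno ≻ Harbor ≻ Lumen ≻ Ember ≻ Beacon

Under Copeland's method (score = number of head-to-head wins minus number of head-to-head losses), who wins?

Pairwise results:
  Beacon vs Juno: Juno wins 6–1.
  Beacon vs Harbor: Harbor wins 4–3.
  Beacon vs Lumen: Lumen wins 4–3.
  Beacon vs Ember: Beacon wins 4–3.
  Juno vs Harbor: Juno wins 6–1.
  Juno vs Lumen: Juno wins 4–3.
  Juno vs Ember: Juno wins 5–2.
  Harbor vs Lumen: Lumen wins 4–3.
  Harbor vs Ember: Harbor wins 5–2.
  Lumen vs Ember: Lumen wins 5–2.
Copeland scores (wins − losses):
  Beacon: 1 − 3 = -2
  Juno: 4 − 0 = 4
  Harbor: 2 − 2 = 0
  Lumen: 3 − 1 = 2
  Ember: 0 − 4 = -4
Juno has the best Copeland score.

Juno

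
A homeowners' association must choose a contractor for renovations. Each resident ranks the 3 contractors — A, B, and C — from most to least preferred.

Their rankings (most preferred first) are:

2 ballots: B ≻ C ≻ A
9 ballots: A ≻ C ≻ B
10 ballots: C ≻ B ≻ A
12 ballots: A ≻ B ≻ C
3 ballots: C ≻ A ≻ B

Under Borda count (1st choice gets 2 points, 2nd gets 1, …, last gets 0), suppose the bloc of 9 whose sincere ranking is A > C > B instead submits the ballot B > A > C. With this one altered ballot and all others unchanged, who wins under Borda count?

B

Borda totals with the altered ballot: A 36, B 44, C 28.
The switch changes the winner from A to B.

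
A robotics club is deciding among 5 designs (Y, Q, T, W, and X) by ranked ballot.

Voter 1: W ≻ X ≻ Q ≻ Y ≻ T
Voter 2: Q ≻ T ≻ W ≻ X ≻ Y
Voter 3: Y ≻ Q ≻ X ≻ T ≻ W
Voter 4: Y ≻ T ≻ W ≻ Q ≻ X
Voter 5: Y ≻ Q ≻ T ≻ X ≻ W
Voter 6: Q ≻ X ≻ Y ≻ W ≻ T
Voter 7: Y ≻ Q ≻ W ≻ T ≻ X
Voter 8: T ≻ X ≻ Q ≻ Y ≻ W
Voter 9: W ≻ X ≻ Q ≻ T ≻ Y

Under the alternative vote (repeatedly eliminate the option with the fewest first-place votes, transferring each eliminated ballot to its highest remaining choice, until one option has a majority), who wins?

Q

Round 1: Y 4, Q 2, W 2, T 1, X 0. X has the fewest and is eliminated.
Round 2: Y 4, Q 2, W 2, T 1. T has the fewest and is eliminated.
Round 3: Y 4, Q 3, W 2. W has the fewest and is eliminated.
Round 4: Q 5, Y 4. Q has a majority.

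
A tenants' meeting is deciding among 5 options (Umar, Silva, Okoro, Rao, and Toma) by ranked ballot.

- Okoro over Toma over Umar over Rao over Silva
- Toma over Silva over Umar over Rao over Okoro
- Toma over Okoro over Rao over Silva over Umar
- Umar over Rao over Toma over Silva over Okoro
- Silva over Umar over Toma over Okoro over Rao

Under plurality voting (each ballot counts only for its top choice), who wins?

First-place vote totals:
  Umar: 1
  Silva: 1
  Okoro: 1
  Rao: 0
  Toma: 2
Toma has the most first-place votes.

Toma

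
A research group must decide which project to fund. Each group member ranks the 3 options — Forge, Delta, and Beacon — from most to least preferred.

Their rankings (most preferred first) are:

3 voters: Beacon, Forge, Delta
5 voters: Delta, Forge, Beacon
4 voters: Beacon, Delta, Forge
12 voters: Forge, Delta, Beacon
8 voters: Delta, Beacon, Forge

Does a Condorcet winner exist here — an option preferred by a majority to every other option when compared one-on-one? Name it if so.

Delta

Head-to-head results (32 voters total):
Forge vs Delta: Delta wins 17–15.
Forge vs Beacon: Forge wins 17–15.
Delta vs Beacon: Delta wins 25–7.
Delta beats each rival — Forge (17–15), Beacon (25–7) — so Delta is the Condorcet winner.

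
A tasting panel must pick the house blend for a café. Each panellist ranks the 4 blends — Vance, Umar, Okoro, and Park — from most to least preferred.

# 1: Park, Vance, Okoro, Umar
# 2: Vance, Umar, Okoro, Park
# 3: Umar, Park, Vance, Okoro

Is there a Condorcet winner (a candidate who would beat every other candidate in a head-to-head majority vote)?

No

Head-to-head results (3 voters total):
Vance vs Umar: Vance wins 2–1.
Vance vs Okoro: Vance wins 3–0.
Vance vs Park: Park wins 2–1.
Umar vs Okoro: Umar wins 2–1.
Umar vs Park: Umar wins 2–1.
Okoro vs Park: Park wins 2–1.
No candidate beats all others: Vance beats Umar beats Park beats Vance, a majority cycle.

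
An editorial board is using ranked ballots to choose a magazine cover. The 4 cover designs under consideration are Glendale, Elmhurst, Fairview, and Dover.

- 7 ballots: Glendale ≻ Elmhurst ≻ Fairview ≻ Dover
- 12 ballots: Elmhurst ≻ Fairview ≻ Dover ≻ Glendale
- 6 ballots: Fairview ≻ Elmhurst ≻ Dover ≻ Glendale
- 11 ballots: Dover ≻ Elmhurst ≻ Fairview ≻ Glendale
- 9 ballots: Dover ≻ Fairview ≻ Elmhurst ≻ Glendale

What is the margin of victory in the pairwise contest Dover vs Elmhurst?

5

Ballots ranking Dover above Elmhurst: 11+9 = 20.
Ballots ranking Elmhurst above Dover: 7+12+6 = 25.
Elmhurst wins 25–20, a margin of 5.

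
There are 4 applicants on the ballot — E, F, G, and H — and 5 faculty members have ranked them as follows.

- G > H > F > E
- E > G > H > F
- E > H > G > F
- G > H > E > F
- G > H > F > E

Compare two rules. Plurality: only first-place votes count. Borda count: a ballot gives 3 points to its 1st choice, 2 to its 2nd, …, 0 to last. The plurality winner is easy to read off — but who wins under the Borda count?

Plurality first-place counts: E 2, F 0, G 3, H 0 → G.
Borda totals: E 7, F 2, G 12, H 9 → G.

G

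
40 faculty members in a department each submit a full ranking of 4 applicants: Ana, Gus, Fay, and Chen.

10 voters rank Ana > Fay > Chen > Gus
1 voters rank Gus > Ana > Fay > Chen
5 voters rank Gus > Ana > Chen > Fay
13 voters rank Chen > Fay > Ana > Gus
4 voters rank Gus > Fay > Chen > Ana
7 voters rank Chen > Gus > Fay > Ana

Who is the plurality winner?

Chen

First-place vote totals:
  Ana: 10
  Gus: 10
  Fay: 0
  Chen: 20
Chen has the most first-place votes.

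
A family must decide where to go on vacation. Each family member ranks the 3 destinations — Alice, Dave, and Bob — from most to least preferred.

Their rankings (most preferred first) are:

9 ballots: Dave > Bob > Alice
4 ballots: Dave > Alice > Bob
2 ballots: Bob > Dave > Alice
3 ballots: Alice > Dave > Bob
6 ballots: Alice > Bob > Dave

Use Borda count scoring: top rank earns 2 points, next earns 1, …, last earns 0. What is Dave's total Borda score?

Borda scores:
  Alice: 9·0 + 4·1 + 2·0 + 3·2 + 6·2 = 22
  Dave: 9·2 + 4·2 + 2·1 + 3·1 + 6·0 = 31
  Bob: 9·1 + 4·0 + 2·2 + 3·0 + 6·1 = 19

31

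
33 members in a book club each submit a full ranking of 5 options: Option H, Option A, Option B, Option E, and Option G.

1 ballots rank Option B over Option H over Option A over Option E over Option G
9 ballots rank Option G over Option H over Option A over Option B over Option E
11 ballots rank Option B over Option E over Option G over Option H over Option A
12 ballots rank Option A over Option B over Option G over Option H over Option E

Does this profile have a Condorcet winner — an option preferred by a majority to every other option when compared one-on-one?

No

Head-to-head results (33 voters total):
Option H vs Option A: Option H wins 21–12.
Option H vs Option B: Option B wins 24–9.
Option H vs Option E: Option H wins 22–11.
Option H vs Option G: Option G wins 32–1.
Option A vs Option B: Option A wins 21–12.
Option A vs Option E: Option A wins 22–11.
Option A vs Option G: Option G wins 20–13.
Option B vs Option E: Option B wins 33–0.
Option B vs Option G: Option B wins 24–9.
Option E vs Option G: Option G wins 21–12.
No candidate beats all others: Option H beats Option A beats Option B beats Option H, a majority cycle.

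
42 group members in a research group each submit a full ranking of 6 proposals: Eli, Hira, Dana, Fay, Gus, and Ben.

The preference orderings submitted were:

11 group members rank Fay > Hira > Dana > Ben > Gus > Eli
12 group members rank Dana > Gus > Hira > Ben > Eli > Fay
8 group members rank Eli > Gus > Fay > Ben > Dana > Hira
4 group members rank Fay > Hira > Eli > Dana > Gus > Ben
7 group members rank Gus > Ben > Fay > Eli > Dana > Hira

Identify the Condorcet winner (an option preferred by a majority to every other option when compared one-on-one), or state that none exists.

Head-to-head results (42 voters total):
Eli vs Hira: Hira wins 27–15.
Eli vs Dana: Dana wins 23–19.
Eli vs Fay: Fay wins 22–20.
Eli vs Gus: Gus wins 30–12.
Eli vs Ben: Ben wins 30–12.
Hira vs Dana: Dana wins 27–15.
Hira vs Fay: Fay wins 30–12.
Hira vs Gus: Gus wins 27–15.
Hira vs Ben: Hira wins 27–15.
Dana vs Fay: Fay wins 30–12.
Dana vs Gus: Dana wins 27–15.
Dana vs Ben: Dana wins 27–15.
Fay vs Gus: Gus wins 27–15.
Fay vs Ben: Fay wins 23–19.
Gus vs Ben: Gus wins 31–11.
No candidate beats all others: Dana beats Gus beats Fay beats Dana, a majority cycle.

None — there is no Condorcet winner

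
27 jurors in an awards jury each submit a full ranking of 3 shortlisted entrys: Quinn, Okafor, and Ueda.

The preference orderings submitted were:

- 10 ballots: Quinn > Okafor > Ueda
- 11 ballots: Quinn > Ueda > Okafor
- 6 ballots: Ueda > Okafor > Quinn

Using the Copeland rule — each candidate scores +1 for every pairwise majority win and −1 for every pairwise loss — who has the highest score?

Pairwise results:
  Quinn vs Okafor: Quinn wins 21–6.
  Quinn vs Ueda: Quinn wins 21–6.
  Okafor vs Ueda: Ueda wins 17–10.
Copeland scores (wins − losses):
  Quinn: 2 − 0 = 2
  Okafor: 0 − 2 = -2
  Ueda: 1 − 1 = 0
Quinn has the best Copeland score.

Quinn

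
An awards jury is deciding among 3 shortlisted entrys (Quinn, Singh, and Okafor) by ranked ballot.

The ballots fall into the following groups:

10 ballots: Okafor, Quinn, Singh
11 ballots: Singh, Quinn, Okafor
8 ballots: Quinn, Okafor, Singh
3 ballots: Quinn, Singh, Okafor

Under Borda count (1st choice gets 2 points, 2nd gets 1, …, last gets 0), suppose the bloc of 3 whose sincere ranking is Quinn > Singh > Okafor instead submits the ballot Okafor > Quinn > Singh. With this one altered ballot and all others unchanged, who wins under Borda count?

Quinn

Borda totals with the altered ballot: Quinn 40, Singh 22, Okafor 34.
The winner is unchanged: still Quinn.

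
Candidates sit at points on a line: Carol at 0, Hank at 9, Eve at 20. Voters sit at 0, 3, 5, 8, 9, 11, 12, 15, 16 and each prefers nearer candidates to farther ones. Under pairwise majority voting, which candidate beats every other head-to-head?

With single-peaked preferences on a line, the Condorcet winner is the candidate closest to the median voter.
The median voter (position 9) is closest to Hank at 9.
Check: Hank vs Eve — voters closer to Hank: 7 of 9.

Hank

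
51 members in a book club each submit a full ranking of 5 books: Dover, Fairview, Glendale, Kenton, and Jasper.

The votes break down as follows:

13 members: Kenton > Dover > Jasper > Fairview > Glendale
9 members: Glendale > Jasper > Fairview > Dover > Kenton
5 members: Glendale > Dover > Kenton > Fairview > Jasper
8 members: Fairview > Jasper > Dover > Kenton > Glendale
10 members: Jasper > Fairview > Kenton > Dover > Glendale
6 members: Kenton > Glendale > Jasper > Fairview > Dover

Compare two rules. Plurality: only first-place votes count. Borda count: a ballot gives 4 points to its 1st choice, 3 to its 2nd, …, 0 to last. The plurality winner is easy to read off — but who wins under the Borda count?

Jasper

Plurality first-place counts: Dover 0, Fairview 8, Glendale 14, Kenton 19, Jasper 10 → Kenton.
Borda totals: Dover 89, Fairview 104, Glendale 74, Kenton 114, Jasper 129 → Jasper.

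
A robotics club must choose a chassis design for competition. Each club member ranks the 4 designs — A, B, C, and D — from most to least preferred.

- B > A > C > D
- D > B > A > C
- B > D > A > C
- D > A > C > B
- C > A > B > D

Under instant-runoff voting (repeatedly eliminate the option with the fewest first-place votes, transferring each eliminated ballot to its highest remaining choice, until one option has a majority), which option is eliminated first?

A

Round 1: B 2, D 2, C 1, A 0. A has the fewest and is eliminated.
Round 2: B 2, D 2, C 1. C has the fewest and is eliminated.
Round 3: B 3, D 2. B has a majority.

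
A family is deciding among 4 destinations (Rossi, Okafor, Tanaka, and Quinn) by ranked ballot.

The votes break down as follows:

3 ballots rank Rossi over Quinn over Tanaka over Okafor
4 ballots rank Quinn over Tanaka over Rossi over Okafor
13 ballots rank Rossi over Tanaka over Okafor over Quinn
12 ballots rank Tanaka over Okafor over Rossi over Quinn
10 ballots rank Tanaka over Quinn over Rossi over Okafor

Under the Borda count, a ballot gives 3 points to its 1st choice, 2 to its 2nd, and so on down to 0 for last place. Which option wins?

Tanaka

Borda scores:
  Rossi: 3·3 + 4·1 + 13·3 + 12·1 + 10·1 = 74
  Okafor: 3·0 + 4·0 + 13·1 + 12·2 + 10·0 = 37
  Tanaka: 3·1 + 4·2 + 13·2 + 12·3 + 10·3 = 103
  Quinn: 3·2 + 4·3 + 13·0 + 12·0 + 10·2 = 38
Tanaka has the highest total.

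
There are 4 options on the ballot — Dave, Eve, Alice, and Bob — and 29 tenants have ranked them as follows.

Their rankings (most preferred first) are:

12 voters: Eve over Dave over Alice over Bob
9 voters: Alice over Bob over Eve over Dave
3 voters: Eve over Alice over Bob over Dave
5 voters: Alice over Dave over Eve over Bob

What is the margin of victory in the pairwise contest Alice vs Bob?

Ballots ranking Alice above Bob: 12+9+3+5 = 29.
Ballots ranking Bob above Alice: 0.
Alice wins 29–0, a margin of 29.

29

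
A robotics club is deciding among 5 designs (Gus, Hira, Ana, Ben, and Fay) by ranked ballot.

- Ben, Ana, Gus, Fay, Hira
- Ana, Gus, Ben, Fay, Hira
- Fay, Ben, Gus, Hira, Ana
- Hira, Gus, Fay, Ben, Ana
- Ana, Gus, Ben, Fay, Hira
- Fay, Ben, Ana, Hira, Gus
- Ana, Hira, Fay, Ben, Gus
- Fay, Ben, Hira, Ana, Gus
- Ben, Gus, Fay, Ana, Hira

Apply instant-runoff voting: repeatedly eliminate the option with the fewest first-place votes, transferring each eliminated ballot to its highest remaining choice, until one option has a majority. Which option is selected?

Round 1: Ana 3, Fay 3, Ben 2, Hira 1, Gus 0. Gus has the fewest and is eliminated.
Round 2: Ana 3, Fay 3, Ben 2, Hira 1. Hira has the fewest and is eliminated.
Round 3: Fay 4, Ana 3, Ben 2. Ben has the fewest and is eliminated.
Round 4: Fay 5, Ana 4. Fay has a majority.

Fay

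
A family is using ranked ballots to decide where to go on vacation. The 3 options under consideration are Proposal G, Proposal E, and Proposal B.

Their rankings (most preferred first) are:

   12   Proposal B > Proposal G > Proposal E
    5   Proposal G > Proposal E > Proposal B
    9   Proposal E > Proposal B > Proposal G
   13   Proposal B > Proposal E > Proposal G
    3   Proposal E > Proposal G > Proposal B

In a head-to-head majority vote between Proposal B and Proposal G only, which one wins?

Ballots ranking Proposal B above Proposal G: 12+9+13 = 34.
Ballots ranking Proposal G above Proposal B: 5+3 = 8.
Proposal B wins the head-to-head, 34–8.

Proposal B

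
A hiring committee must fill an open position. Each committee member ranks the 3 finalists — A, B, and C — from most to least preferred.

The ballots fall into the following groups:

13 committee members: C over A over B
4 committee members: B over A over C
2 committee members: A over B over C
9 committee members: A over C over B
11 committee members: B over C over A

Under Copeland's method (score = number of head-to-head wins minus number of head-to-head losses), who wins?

Pairwise results:
  A vs B: A wins 24–15.
  A vs C: C wins 24–15.
  B vs C: C wins 22–17.
Copeland scores (wins − losses):
  A: 1 − 1 = 0
  B: 0 − 2 = -2
  C: 2 − 0 = 2
C has the best Copeland score.

C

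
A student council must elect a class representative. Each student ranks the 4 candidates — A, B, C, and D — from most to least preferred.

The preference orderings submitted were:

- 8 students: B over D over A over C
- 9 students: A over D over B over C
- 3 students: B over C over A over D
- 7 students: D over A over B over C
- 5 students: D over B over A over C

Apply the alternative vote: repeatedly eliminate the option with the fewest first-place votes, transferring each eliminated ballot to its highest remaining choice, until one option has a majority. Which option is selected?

D

Round 1: D 12, B 11, A 9, C 0. C has the fewest and is eliminated.
Round 2: D 12, B 11, A 9. A has the fewest and is eliminated.
Round 3: D 21, B 11. D has a majority.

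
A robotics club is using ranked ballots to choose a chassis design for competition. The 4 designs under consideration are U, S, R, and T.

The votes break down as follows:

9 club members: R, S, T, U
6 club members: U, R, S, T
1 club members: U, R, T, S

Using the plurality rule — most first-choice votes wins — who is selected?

R

First-place vote totals:
  U: 7
  S: 0
  R: 9
  T: 0
R has the most first-place votes.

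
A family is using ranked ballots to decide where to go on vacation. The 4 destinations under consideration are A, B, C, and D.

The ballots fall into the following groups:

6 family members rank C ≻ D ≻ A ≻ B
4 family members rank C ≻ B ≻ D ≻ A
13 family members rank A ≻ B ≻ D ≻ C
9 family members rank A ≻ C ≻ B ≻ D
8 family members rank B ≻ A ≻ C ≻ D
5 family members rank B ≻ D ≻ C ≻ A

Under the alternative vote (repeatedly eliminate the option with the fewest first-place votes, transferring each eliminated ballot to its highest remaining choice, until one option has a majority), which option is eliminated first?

Round 1: A 22, B 13, C 10, D 0. D has the fewest and is eliminated.
Round 2: A 22, B 13, C 10. C has the fewest and is eliminated.
Round 3: A 28, B 17. A has a majority.

D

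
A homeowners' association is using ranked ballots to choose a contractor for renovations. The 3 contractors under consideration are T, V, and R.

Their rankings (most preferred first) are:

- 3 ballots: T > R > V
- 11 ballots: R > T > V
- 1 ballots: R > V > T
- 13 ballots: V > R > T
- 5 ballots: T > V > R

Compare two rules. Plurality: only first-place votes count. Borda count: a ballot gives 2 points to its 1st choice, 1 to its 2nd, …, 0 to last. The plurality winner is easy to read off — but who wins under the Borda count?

Plurality first-place counts: T 8, V 13, R 12 → V.
Borda totals: T 27, V 32, R 40 → R.

R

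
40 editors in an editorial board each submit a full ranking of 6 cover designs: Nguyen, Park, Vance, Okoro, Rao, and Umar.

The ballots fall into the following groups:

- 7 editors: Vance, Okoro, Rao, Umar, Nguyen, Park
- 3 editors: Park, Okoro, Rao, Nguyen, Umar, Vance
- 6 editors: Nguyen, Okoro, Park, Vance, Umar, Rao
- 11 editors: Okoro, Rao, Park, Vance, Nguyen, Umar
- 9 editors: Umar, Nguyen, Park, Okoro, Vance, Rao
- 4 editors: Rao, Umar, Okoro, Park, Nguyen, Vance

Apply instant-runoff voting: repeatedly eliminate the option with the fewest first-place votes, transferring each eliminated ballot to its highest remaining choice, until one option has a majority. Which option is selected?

Okoro

Round 1: Okoro 11, Umar 9, Vance 7, Nguyen 6, Rao 4, Park 3. Park has the fewest and is eliminated.
Round 2: Okoro 14, Umar 9, Vance 7, Nguyen 6, Rao 4. Rao has the fewest and is eliminated.
Round 3: Okoro 14, Umar 13, Vance 7, Nguyen 6. Nguyen has the fewest and is eliminated.
Round 4: Okoro 20, Umar 13, Vance 7. Vance has the fewest and is eliminated.
Round 5: Okoro 27, Umar 13. Okoro has a majority.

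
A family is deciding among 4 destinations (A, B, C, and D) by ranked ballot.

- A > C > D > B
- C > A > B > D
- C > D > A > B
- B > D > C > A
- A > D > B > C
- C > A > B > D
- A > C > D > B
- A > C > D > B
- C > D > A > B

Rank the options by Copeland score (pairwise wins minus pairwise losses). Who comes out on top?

Pairwise results:
  A vs B: A wins 8–1.
  A vs C: C wins 5–4.
  A vs D: A wins 6–3.
  B vs C: C wins 7–2.
  B vs D: D wins 6–3.
  C vs D: C wins 7–2.
Copeland scores (wins − losses):
  A: 2 − 1 = 1
  B: 0 − 3 = -3
  C: 3 − 0 = 3
  D: 1 − 2 = -1
C has the best Copeland score.

C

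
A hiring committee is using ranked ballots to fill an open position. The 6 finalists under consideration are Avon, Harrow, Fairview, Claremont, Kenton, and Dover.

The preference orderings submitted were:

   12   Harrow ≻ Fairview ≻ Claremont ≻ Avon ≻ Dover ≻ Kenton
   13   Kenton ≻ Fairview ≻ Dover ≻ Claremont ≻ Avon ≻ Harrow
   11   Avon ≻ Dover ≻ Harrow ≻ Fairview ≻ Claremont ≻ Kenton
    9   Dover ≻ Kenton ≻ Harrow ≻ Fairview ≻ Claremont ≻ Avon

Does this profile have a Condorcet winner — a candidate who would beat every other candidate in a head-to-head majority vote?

Head-to-head results (45 voters total):
Avon vs Harrow: Avon wins 24–21.
Avon vs Fairview: Fairview wins 34–11.
Avon vs Claremont: Claremont wins 34–11.
Avon vs Kenton: Avon wins 23–22.
Avon vs Dover: Avon wins 23–22.
Harrow vs Fairview: Harrow wins 32–13.
Harrow vs Claremont: Harrow wins 32–13.
Harrow vs Kenton: Harrow wins 23–22.
Harrow vs Dover: Dover wins 33–12.
Fairview vs Claremont: Fairview wins 45–0.
Fairview vs Kenton: Fairview wins 23–22.
Fairview vs Dover: Fairview wins 25–20.
Claremont vs Kenton: Claremont wins 23–22.
Claremont vs Dover: Dover wins 33–12.
Kenton vs Dover: Dover wins 32–13.
No candidate beats all others: Avon beats Harrow beats Fairview beats Avon, a majority cycle.

No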